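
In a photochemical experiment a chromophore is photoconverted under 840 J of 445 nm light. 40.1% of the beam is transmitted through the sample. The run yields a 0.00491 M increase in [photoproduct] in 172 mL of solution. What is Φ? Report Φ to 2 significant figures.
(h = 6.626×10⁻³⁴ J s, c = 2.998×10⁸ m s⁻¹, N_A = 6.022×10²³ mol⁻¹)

Product: (0.00491 M)(0.172 L) = 8.445×10⁻⁴ mol.
Photon energy at 445 nm: hc/λ = (6.626×10⁻³⁴)(2.998×10⁸)/(445×10⁻⁹) = 4.464×10⁻¹⁹ J.
Photons incident: 840 / 4.464×10⁻¹⁹ = 1.882×10²¹, i.e. 1.882×10²¹/6.022×10²³ = 0.003125 mol.
Fraction absorbed: 1 − 40.1/100 = 0.5990.
Photons absorbed: 0.5990 × 0.003125 = 0.001872 mol.
Φ = 8.445×10⁻⁴ mol / 0.001872 mol photons = 0.45.

Φ = 0.45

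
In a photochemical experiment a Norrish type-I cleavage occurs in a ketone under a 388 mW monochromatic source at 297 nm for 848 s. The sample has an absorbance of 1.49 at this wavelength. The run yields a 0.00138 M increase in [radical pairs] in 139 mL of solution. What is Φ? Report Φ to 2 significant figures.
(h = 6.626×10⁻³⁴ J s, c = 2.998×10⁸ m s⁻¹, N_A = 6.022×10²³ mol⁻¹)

Φ = 0.24

Product: (0.00138 M)(0.139 L) = 1.918×10⁻⁴ mol.
Photon energy at 297 nm: hc/λ = (6.626×10⁻³⁴)(2.998×10⁸)/(297×10⁻⁹) = 6.688×10⁻¹⁹ J.
Energy delivered: (388 mW)(848 s) = 329.0 J.
Photons incident: 329.0 / 6.688×10⁻¹⁹ = 4.919×10²⁰, i.e. 4.919×10²⁰/6.022×10²³ = 8.168×10⁻⁴ mol.
Fraction absorbed: 1 − 10^(−1.49) = 0.9676.
Photons absorbed: 0.9676 × 8.168×10⁻⁴ = 7.903×10⁻⁴ mol.
Φ = 1.918×10⁻⁴ mol / 7.903×10⁻⁴ mol photons = 0.24.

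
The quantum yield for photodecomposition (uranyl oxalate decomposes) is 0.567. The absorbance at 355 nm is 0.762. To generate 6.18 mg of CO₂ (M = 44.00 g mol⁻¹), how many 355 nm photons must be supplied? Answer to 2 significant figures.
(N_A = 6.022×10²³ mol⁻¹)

1.8×10²⁰ photons

Product: 6.18 mg / 44.00 g mol⁻¹ = 1.405×10⁻⁴ mol.
Photons that must be absorbed: 1.405×10⁻⁴ / 0.567 = 2.478×10⁻⁴ mol.
Fraction absorbed: 1 − 10^(−0.762) = 0.8270.
Incident photons needed: 2.478×10⁻⁴ / 0.8270 = 2.996×10⁻⁴ mol.
Photon count: 2.996×10⁻⁴ × 6.022×10²³ = 1.8×10²⁰.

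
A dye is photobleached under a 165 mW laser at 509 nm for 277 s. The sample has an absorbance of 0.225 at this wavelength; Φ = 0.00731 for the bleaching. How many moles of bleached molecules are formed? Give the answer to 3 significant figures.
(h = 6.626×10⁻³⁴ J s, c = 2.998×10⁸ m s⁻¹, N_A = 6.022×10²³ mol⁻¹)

5.75×10⁻⁷ mol

Photon energy at 509 nm: hc/λ = (6.626×10⁻³⁴)(2.998×10⁸)/(509×10⁻⁹) = 3.903×10⁻¹⁹ J.
Energy delivered: (165 mW)(277 s) = 45.71 J.
Photons incident: 45.71 / 3.903×10⁻¹⁹ = 1.171×10²⁰, i.e. 1.171×10²⁰/6.022×10²³ = 1.945×10⁻⁴ mol.
Fraction absorbed: 1 − 10^(−0.225) = 0.4043.
Photons absorbed: 0.4043 × 1.945×10⁻⁴ = 7.864×10⁻⁵ mol.
Product: Φ × n_abs = 0.00731 × 7.864×10⁻⁵ = 5.749×10⁻⁷ mol.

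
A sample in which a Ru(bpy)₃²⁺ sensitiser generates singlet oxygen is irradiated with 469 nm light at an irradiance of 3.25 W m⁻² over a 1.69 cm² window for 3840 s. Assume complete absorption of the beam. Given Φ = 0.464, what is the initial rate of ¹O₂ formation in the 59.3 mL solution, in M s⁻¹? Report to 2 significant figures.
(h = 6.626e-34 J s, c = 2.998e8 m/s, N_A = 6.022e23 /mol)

Photon energy at 469 nm: hc/λ = (6.626e-34)(2.998e8)/(469e-9) = 4.236e-19 J.
Energy delivered: (3.25 W m⁻²)(1.69e-4 m²)(3840 s) = 2.109 J.
Photons incident: 2.109 / 4.236e-19 = 4.979e18, i.e. 4.979e18/6.022e23 = 8.268e-6 mol.
Product formed: 0.464 × 8.268e-6 = 3.836e-6 mol.
Rate: 3.836e-6 mol / (3840 s × 0.0593 L) = 1.7e-8 M s⁻¹.

1.7e-8 M s⁻¹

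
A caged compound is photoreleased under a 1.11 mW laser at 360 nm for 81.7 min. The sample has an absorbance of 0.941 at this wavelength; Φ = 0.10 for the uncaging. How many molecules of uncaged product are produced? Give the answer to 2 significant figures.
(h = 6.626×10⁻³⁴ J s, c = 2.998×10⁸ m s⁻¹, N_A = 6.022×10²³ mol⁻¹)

Photon energy at 360 nm: hc/λ = (6.626×10⁻³⁴)(2.998×10⁸)/(360×10⁻⁹) = 5.518×10⁻¹⁹ J.
Energy delivered: (1.11 mW)(4902 s) = 5.441 J.
Photons incident: 5.441 / 5.518×10⁻¹⁹ = 9.860×10¹⁸, i.e. 9.860×10¹⁸/6.022×10²³ = 1.637×10⁻⁵ mol.
Fraction absorbed: 1 − 10^(−0.941) = 0.8854.
Photons absorbed: 0.8854 × 1.637×10⁻⁵ = 1.449×10⁻⁵ mol.
Product: Φ × n_abs = 0.10 × 1.449×10⁻⁵ = 1.449×10⁻⁶ mol.
As a count: 1.449×10⁻⁶ × 6.022×10²³ = 8.7×10¹⁷.

8.7×10¹⁷ molecules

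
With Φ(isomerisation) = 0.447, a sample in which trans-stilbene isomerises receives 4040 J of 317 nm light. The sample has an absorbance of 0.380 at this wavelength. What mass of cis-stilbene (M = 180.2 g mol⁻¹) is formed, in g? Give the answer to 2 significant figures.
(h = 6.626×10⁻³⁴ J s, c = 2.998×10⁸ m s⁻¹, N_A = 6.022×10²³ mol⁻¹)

Photon energy at 317 nm: hc/λ = (6.626×10⁻³⁴)(2.998×10⁸)/(317×10⁻⁹) = 6.266×10⁻¹⁹ J.
Photons incident: 4040 / 6.266×10⁻¹⁹ = 6.447×10²¹, i.e. 6.447×10²¹/6.022×10²³ = 0.01071 mol.
Fraction absorbed: 1 − 10^(−0.380) = 0.5831.
Photons absorbed: 0.5831 × 0.01071 = 0.006245 mol.
Product: Φ × n_abs = 0.447 × 0.006245 = 0.002792 mol.
Mass: 0.002792 × 180.2 = 0.5031 g = 0.50 g.

0.50 g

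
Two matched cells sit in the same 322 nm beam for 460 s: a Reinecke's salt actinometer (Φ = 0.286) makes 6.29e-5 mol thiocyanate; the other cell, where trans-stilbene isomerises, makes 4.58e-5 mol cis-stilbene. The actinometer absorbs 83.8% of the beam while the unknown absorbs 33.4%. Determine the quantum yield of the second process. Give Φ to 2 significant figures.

Photons absorbed by the actinometer: 6.29e-5 / 0.286 = 2.199e-4 mol.
Incident flux: 2.199e-4 / 0.838 = 2.624e-4 einstein.
Absorbed by unknown: 0.334 × 2.624e-4 = 8.764e-5 mol.
Φ(unknown) = 4.58e-5 / 8.764e-5 = 0.52.

Φ = 0.52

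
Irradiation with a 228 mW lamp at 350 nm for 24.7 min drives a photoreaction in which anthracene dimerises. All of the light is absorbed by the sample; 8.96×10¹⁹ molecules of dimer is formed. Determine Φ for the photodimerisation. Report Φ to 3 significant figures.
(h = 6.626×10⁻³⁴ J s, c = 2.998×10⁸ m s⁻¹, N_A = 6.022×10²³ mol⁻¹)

Φ = 0.151

Product: 8.96×10¹⁹ / 6.022×10²³ = 1.488×10⁻⁴ mol.
Photon energy at 350 nm: hc/λ = (6.626×10⁻³⁴)(2.998×10⁸)/(350×10⁻⁹) = 5.676×10⁻¹⁹ J.
Energy delivered: (228 mW)(1482 s) = 337.9 J.
Photons incident: 337.9 / 5.676×10⁻¹⁹ = 5.953×10²⁰, i.e. 5.953×10²⁰/6.022×10²³ = 9.885×10⁻⁴ mol.
Φ = 1.488×10⁻⁴ mol / 9.885×10⁻⁴ mol photons = 0.151.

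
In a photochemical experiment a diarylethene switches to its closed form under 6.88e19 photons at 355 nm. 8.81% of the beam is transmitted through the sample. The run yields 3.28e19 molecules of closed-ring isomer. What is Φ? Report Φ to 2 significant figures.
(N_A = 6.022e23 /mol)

Product: 3.28e19 / 6.022e23 = 5.447e-5 mol.
Moles of photons: 6.88e19 / 6.022e23 = 1.142e-4 mol.
Fraction absorbed: 1 − 8.81/100 = 0.9119.
Photons absorbed: 0.9119 × 1.142e-4 = 1.041e-4 mol.
Φ = 5.447e-5 mol / 1.041e-4 mol photons = 0.52.

Φ = 0.52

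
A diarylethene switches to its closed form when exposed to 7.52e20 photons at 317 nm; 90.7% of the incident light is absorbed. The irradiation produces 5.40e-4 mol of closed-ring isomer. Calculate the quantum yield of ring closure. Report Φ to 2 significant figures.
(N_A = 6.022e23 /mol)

Moles of photons: 7.52e20 / 6.022e23 = 0.001249 mol.
Photons absorbed: 0.907 × 0.001249 = 0.001133 mol.
Φ = 5.40e-4 mol / 0.001133 mol photons = 0.48.

Φ = 0.48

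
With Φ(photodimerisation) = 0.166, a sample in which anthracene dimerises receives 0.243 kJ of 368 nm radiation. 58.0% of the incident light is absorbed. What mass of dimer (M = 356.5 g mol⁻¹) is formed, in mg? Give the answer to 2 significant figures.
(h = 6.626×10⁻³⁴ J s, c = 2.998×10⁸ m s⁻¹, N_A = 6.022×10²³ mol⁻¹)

Photon energy at 368 nm: hc/λ = (6.626×10⁻³⁴)(2.998×10⁸)/(368×10⁻⁹) = 5.398×10⁻¹⁹ J.
Incident energy: 0.243 kJ = 243 J.
Photons incident: 243 / 5.398×10⁻¹⁹ = 4.502×10²⁰, i.e. 4.502×10²⁰/6.022×10²³ = 7.476×10⁻⁴ mol.
Photons absorbed: 0.580 × 7.476×10⁻⁴ = 4.336×10⁻⁴ mol.
Product: Φ × n_abs = 0.166 × 4.336×10⁻⁴ = 7.198×10⁻⁵ mol.
Mass: 7.198×10⁻⁵ × 356.5 = 0.02566 g = 26 mg.

26 mg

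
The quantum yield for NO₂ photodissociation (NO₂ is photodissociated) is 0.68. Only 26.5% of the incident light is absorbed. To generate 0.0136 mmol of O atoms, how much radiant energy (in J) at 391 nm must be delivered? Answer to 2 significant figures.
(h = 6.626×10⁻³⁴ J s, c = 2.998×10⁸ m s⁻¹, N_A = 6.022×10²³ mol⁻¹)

Product: 0.0136 mmol = 1.36×10⁻⁵ mol.
Photons that must be absorbed: 1.36×10⁻⁵ / 0.68 = 2.000×10⁻⁵ mol.
Incident photons needed: 2.000×10⁻⁵ / 0.265 = 7.547×10⁻⁵ mol.
Photon energy: hc/λ = 5.080×10⁻¹⁹ J; per mole, 3.059×10⁵ J mol⁻¹.
Energy required: 7.547×10⁻⁵ × 3.059×10⁵ = 23 J.

23 J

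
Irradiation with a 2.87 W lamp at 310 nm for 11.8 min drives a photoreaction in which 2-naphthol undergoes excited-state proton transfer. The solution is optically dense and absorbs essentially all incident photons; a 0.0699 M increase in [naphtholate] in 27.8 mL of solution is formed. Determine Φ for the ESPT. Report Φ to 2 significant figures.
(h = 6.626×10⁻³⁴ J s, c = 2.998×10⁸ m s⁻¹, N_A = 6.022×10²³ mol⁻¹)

Φ = 0.37

Product: (0.0699 M)(0.0278 L) = 0.001943 mol.
Photon energy at 310 nm: hc/λ = (6.626×10⁻³⁴)(2.998×10⁸)/(310×10⁻⁹) = 6.408×10⁻¹⁹ J.
Energy delivered: (2.87 W)(708 s) = 2032 J.
Photons incident: 2032 / 6.408×10⁻¹⁹ = 3.171×10²¹, i.e. 3.171×10²¹/6.022×10²³ = 0.005266 mol.
Φ = 0.001943 mol / 0.005266 mol photons = 0.37.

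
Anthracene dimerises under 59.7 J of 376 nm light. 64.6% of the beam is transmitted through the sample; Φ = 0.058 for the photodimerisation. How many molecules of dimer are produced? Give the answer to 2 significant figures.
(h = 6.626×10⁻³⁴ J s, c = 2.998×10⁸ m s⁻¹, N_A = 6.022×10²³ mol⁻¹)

2.3×10¹⁸ molecules

Photon energy at 376 nm: hc/λ = (6.626×10⁻³⁴)(2.998×10⁸)/(376×10⁻⁹) = 5.283×10⁻¹⁹ J.
Photons incident: 59.7 / 5.283×10⁻¹⁹ = 1.130×10²⁰, i.e. 1.130×10²⁰/6.022×10²³ = 1.876×10⁻⁴ mol.
Fraction absorbed: 1 − 64.6/100 = 0.3540.
Photons absorbed: 0.3540 × 1.876×10⁻⁴ = 6.641×10⁻⁵ mol.
Product: Φ × n_abs = 0.058 × 6.641×10⁻⁵ = 3.852×10⁻⁶ mol.
As a count: 3.852×10⁻⁶ × 6.022×10²³ = 2.3×10¹⁸.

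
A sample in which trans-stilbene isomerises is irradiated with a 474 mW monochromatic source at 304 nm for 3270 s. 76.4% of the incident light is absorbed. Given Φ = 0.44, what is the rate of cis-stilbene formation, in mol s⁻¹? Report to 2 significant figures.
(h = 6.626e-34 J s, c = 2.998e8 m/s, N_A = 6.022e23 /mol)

4.0e-7 mol s⁻¹

Photon energy at 304 nm: hc/λ = (6.626e-34)(2.998e8)/(304e-9) = 6.534e-19 J.
Energy delivered: (474 mW)(3270 s) = 1550 J.
Photons incident: 1550 / 6.534e-19 = 2.372e21, i.e. 2.372e21/6.022e23 = 0.003939 mol.
Photons absorbed: 0.764 × 0.003939 = 0.003009 mol.
Product formed: 0.44 × 0.003009 = 0.001324 mol.
Rate: 0.001324 / 3270 s = 4.0e-7 mol s⁻¹.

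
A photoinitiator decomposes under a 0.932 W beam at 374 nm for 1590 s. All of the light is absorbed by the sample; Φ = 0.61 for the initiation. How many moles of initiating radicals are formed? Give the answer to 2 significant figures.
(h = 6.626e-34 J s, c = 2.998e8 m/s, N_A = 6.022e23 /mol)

Photon energy at 374 nm: hc/λ = (6.626e-34)(2.998e8)/(374e-9) = 5.311e-19 J.
Energy delivered: (0.932 W)(1590 s) = 1482 J.
Photons incident: 1482 / 5.311e-19 = 2.790e21, i.e. 2.790e21/6.022e23 = 0.004633 mol.
Product: Φ × n_abs = 0.61 × 0.004633 = 0.002826 mol.

0.0028 mol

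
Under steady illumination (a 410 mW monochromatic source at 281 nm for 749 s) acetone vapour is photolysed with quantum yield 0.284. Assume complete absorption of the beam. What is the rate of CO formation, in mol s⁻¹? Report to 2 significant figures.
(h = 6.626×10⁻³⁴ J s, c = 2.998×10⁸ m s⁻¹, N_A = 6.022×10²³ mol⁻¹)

2.7×10⁻⁷ mol s⁻¹

Photon energy at 281 nm: hc/λ = (6.626×10⁻³⁴)(2.998×10⁸)/(281×10⁻⁹) = 7.069×10⁻¹⁹ J.
Energy delivered: (410 mW)(749 s) = 307.1 J.
Photons incident: 307.1 / 7.069×10⁻¹⁹ = 4.344×10²⁰, i.e. 4.344×10²⁰/6.022×10²³ = 7.214×10⁻⁴ mol.
Product formed: 0.284 × 7.214×10⁻⁴ = 2.049×10⁻⁴ mol.
Rate: 2.049×10⁻⁴ / 749 s = 2.7×10⁻⁷ mol s⁻¹.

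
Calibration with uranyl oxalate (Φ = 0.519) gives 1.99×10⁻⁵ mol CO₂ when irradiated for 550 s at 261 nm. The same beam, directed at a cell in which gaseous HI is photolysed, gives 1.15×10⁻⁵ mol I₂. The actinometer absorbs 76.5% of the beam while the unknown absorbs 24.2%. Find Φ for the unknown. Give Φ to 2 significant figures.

Photons absorbed by the actinometer: 1.99×10⁻⁵ / 0.519 = 3.834×10⁻⁵ mol.
Incident flux: 3.834×10⁻⁵ / 0.765 = 5.012×10⁻⁵ einstein.
Absorbed by unknown: 0.242 × 5.012×10⁻⁵ = 1.213×10⁻⁵ mol.
Φ(unknown) = 1.15×10⁻⁵ / 1.213×10⁻⁵ = 0.95.

Φ = 0.95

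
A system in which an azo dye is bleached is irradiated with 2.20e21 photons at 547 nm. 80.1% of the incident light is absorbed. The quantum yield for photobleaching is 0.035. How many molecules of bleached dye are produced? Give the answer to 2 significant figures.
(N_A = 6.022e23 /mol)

6.2e19 molecules

Moles of photons: 2.20e21 / 6.022e23 = 0.003653 mol.
Photons absorbed: 0.801 × 0.003653 = 0.002926 mol.
Product: Φ × n_abs = 0.035 × 0.002926 = 1.024e-4 mol.
As a count: 1.024e-4 × 6.022e23 = 6.2e19.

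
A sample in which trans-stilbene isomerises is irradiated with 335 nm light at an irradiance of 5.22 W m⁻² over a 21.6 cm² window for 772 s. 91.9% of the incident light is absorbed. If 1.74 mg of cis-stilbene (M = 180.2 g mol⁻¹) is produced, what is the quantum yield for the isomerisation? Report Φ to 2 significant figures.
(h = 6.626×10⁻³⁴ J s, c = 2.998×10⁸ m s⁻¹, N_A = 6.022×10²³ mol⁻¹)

Φ = 0.43

Product: 1.74 mg / 180.2 g mol⁻¹ = 9.656×10⁻⁶ mol.
Photon energy at 335 nm: hc/λ = (6.626×10⁻³⁴)(2.998×10⁸)/(335×10⁻⁹) = 5.930×10⁻¹⁹ J.
Energy delivered: (5.22 W m⁻²)(21.6×10⁻⁴ m²)(772 s) = 8.704 J.
Photons incident: 8.704 / 5.930×10⁻¹⁹ = 1.468×10¹⁹, i.e. 1.468×10¹⁹/6.022×10²³ = 2.438×10⁻⁵ mol.
Photons absorbed: 0.919 × 2.438×10⁻⁵ = 2.241×10⁻⁵ mol.
Φ = 9.656×10⁻⁶ mol / 2.241×10⁻⁵ mol photons = 0.43.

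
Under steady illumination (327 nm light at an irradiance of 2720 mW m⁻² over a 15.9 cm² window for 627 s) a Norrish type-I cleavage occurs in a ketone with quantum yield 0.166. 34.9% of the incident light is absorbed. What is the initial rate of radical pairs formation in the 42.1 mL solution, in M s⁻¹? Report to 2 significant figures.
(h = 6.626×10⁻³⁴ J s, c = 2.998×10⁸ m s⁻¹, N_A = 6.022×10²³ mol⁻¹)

1.6×10⁻⁸ M s⁻¹

Photon energy at 327 nm: hc/λ = (6.626×10⁻³⁴)(2.998×10⁸)/(327×10⁻⁹) = 6.075×10⁻¹⁹ J.
Energy delivered: (2720 mW m⁻²)(15.9×10⁻⁴ m²)(627 s) = 2.712 J.
Photons incident: 2.712 / 6.075×10⁻¹⁹ = 4.464×10¹⁸, i.e. 4.464×10¹⁸/6.022×10²³ = 7.413×10⁻⁶ mol.
Photons absorbed: 0.349 × 7.413×10⁻⁶ = 2.587×10⁻⁶ mol.
Product formed: 0.166 × 2.587×10⁻⁶ = 4.294×10⁻⁷ mol.
Rate: 4.294×10⁻⁷ mol / (627 s × 0.0421 L) = 1.6×10⁻⁸ M s⁻¹.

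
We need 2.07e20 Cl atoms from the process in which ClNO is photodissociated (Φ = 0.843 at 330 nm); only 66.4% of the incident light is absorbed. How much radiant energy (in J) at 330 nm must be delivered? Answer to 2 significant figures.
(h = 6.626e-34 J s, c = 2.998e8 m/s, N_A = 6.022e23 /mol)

Product: 2.07e20 / 6.022e23 = 3.437e-4 mol.
Photons that must be absorbed: 3.437e-4 / 0.843 = 4.077e-4 mol.
Incident photons needed: 4.077e-4 / 0.664 = 6.140e-4 mol.
Photon energy: hc/λ = 6.020e-19 J; per mole, 3.625e5 J mol⁻¹.
Energy required: 6.140e-4 × 3.625e5 = 220 J.

220 J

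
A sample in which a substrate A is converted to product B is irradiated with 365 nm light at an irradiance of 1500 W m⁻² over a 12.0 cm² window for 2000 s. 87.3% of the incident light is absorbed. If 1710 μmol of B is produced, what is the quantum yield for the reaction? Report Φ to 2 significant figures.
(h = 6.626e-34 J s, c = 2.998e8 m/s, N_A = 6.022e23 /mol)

Product: 1710 μmol = 0.00171 mol.
Photon energy at 365 nm: hc/λ = (6.626e-34)(2.998e8)/(365e-9) = 5.442e-19 J.
Energy delivered: (1500 W m⁻²)(12.0e-4 m²)(2000 s) = 3600 J.
Photons incident: 3600 / 5.442e-19 = 6.615e21, i.e. 6.615e21/6.022e23 = 0.01098 mol.
Photons absorbed: 0.873 × 0.01098 = 0.009586 mol.
Φ = 0.00171 mol / 0.009586 mol photons = 0.18.

Φ = 0.18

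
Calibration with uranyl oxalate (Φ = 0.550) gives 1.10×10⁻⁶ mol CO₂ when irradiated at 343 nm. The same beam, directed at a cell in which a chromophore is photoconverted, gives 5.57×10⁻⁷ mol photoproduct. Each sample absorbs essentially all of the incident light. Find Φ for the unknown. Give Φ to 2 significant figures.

Φ = 0.28

Photons absorbed by the actinometer: 1.10×10⁻⁶ / 0.550 = 2.000×10⁻⁶ mol.
Φ(unknown) = 5.57×10⁻⁷ / 2.000×10⁻⁶ = 0.28.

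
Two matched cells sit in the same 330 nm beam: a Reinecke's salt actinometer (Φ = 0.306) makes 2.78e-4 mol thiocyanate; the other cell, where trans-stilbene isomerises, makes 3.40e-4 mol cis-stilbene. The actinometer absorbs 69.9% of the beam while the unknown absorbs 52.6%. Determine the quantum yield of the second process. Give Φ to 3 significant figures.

Photons absorbed by the actinometer: 2.78e-4 / 0.306 = 9.085e-4 mol.
Incident flux: 9.085e-4 / 0.699 = 0.001300 einstein.
Absorbed by unknown: 0.526 × 0.001300 = 6.838e-4 mol.
Φ(unknown) = 3.40e-4 / 6.838e-4 = 0.497.

Φ = 0.497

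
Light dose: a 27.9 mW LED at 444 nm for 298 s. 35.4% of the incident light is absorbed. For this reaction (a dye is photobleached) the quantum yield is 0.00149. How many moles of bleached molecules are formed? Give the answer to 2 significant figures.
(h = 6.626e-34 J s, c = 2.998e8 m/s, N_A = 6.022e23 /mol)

1.6e-8 mol

Photon energy at 444 nm: hc/λ = (6.626e-34)(2.998e8)/(444e-9) = 4.474e-19 J.
Energy delivered: (27.9 mW)(298 s) = 8.314 J.
Photons incident: 8.314 / 4.474e-19 = 1.858e19, i.e. 1.858e19/6.022e23 = 3.085e-5 mol.
Photons absorbed: 0.354 × 3.085e-5 = 1.092e-5 mol.
Product: Φ × n_abs = 0.00149 × 1.092e-5 = 1.627e-8 mol.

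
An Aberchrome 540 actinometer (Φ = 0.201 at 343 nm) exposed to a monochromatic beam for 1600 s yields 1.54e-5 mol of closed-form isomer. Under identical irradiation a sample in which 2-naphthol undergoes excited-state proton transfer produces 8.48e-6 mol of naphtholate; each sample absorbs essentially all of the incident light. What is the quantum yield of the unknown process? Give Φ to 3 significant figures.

Φ = 0.111

Photons absorbed by the actinometer: 1.54e-5 / 0.201 = 7.662e-5 mol.
Φ(unknown) = 8.48e-6 / 7.662e-5 = 0.111.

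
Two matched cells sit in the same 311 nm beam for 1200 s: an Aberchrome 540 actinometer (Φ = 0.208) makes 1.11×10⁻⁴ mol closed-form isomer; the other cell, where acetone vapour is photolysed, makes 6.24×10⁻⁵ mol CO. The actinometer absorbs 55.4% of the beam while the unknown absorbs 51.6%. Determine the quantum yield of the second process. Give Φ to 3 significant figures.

Φ = 0.126

Photons absorbed by the actinometer: 1.11×10⁻⁴ / 0.208 = 5.337×10⁻⁴ mol.
Incident flux: 5.337×10⁻⁴ / 0.554 = 9.634×10⁻⁴ einstein.
Absorbed by unknown: 0.516 × 9.634×10⁻⁴ = 4.971×10⁻⁴ mol.
Φ(unknown) = 6.24×10⁻⁵ / 4.971×10⁻⁴ = 0.126.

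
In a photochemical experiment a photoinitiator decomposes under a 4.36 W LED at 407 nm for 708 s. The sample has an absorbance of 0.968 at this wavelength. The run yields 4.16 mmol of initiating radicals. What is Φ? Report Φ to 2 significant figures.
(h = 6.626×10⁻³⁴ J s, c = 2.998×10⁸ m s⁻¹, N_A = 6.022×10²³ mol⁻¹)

Product: 4.16 mmol = 0.00416 mol.
Photon energy at 407 nm: hc/λ = (6.626×10⁻³⁴)(2.998×10⁸)/(407×10⁻⁹) = 4.881×10⁻¹⁹ J.
Energy delivered: (4.36 W)(708 s) = 3087 J.
Photons incident: 3087 / 4.881×10⁻¹⁹ = 6.325×10²¹, i.e. 6.325×10²¹/6.022×10²³ = 0.01050 mol.
Fraction absorbed: 1 − 10^(−0.968) = 0.8924.
Photons absorbed: 0.8924 × 0.01050 = 0.009370 mol.
Φ = 0.00416 mol / 0.009370 mol photons = 0.44.

Φ = 0.44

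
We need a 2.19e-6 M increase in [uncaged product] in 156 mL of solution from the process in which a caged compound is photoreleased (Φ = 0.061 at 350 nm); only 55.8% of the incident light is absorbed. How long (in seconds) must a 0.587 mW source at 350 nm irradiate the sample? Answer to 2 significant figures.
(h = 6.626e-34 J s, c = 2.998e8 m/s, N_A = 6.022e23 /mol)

Product: (2.19e-6 M)(0.156 L) = 3.416e-7 mol.
Photons that must be absorbed: 3.416e-7 / 0.061 = 5.600e-6 mol.
Incident photons needed: 5.600e-6 / 0.558 = 1.004e-5 mol.
Photon energy: hc/λ = 5.676e-19 J; per mole, 3.418e5 J mol⁻¹.
Energy required: 1.004e-5 × 3.418e5 = 3.432 J.
Time: 3.432 J / 0.000587 W = 5800 s.

t ≈ 5800 s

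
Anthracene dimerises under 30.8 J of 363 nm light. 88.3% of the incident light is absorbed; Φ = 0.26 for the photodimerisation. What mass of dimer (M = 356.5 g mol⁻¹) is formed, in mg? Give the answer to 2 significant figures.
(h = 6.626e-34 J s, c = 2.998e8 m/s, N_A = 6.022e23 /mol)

Photon energy at 363 nm: hc/λ = (6.626e-34)(2.998e8)/(363e-9) = 5.472e-19 J.
Photons incident: 30.8 / 5.472e-19 = 5.629e19, i.e. 5.629e19/6.022e23 = 9.347e-5 mol.
Photons absorbed: 0.883 × 9.347e-5 = 8.253e-5 mol.
Product: Φ × n_abs = 0.26 × 8.253e-5 = 2.146e-5 mol.
Mass: 2.146e-5 × 356.5 = 0.007650 g = 7.6 mg.

7.6 mg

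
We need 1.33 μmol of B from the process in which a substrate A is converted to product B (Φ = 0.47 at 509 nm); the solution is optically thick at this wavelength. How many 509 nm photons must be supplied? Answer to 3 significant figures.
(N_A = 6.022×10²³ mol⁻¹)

1.70×10¹⁸ photons

Product: 1.33 μmol = 1.33×10⁻⁶ mol.
Photons that must be absorbed: 1.33×10⁻⁶ / 0.47 = 2.830×10⁻⁶ mol.
Photon count: 2.830×10⁻⁶ × 6.022×10²³ = 1.70×10¹⁸.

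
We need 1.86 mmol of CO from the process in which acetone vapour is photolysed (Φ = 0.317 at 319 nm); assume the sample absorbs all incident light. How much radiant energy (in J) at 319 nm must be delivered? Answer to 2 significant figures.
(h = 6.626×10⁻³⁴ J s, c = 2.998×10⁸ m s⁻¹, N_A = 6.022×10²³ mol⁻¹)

Product: 1.86 mmol = 0.00186 mol.
Photons that must be absorbed: 0.00186 / 0.317 = 0.005868 mol.
Photon energy: hc/λ = 6.227×10⁻¹⁹ J; per mole, 3.750×10⁵ J mol⁻¹.
Energy required: 0.005868 × 3.750×10⁵ = 2200 J.

2200 J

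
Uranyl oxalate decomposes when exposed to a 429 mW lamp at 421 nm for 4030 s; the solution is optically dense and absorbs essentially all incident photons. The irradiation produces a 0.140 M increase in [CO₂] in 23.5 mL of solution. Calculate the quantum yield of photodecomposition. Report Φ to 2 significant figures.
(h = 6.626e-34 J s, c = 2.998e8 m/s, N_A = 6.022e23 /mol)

Product: (0.140 M)(0.0235 L) = 0.003290 mol.
Photon energy at 421 nm: hc/λ = (6.626e-34)(2.998e8)/(421e-9) = 4.718e-19 J.
Energy delivered: (429 mW)(4030 s) = 1729 J.
Photons incident: 1729 / 4.718e-19 = 3.665e21, i.e. 3.665e21/6.022e23 = 0.006086 mol.
Φ = 0.003290 mol / 0.006086 mol photons = 0.54.

Φ = 0.54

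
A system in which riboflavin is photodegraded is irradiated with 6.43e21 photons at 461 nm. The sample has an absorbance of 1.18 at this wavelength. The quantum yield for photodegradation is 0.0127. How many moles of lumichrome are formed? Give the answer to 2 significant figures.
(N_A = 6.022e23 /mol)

Moles of photons: 6.43e21 / 6.022e23 = 0.01068 mol.
Fraction absorbed: 1 − 10^(−1.18) = 0.9339.
Photons absorbed: 0.9339 × 0.01068 = 0.009974 mol.
Product: Φ × n_abs = 0.0127 × 0.009974 = 1.267e-4 mol.

1.3e-4 mol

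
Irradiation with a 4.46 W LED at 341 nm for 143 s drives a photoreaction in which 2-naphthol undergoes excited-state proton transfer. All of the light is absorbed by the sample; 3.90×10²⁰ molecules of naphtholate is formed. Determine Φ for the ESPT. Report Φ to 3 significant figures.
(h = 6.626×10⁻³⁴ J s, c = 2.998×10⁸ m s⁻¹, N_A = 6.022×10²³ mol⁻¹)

Φ = 0.356

Product: 3.90×10²⁰ / 6.022×10²³ = 6.476×10⁻⁴ mol.
Photon energy at 341 nm: hc/λ = (6.626×10⁻³⁴)(2.998×10⁸)/(341×10⁻⁹) = 5.825×10⁻¹⁹ J.
Energy delivered: (4.46 W)(143 s) = 637.8 J.
Photons incident: 637.8 / 5.825×10⁻¹⁹ = 1.095×10²¹, i.e. 1.095×10²¹/6.022×10²³ = 0.001818 mol.
Φ = 6.476×10⁻⁴ mol / 0.001818 mol photons = 0.356.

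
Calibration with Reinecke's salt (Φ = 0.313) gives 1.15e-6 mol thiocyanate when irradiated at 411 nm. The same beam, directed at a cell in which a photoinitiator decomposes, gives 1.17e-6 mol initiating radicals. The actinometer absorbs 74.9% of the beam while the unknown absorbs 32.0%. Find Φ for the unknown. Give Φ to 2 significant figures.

Φ = 0.75

Photons absorbed by the actinometer: 1.15e-6 / 0.313 = 3.674e-6 mol.
Incident flux: 3.674e-6 / 0.749 = 4.905e-6 einstein.
Absorbed by unknown: 0.320 × 4.905e-6 = 1.570e-6 mol.
Φ(unknown) = 1.17e-6 / 1.570e-6 = 0.75.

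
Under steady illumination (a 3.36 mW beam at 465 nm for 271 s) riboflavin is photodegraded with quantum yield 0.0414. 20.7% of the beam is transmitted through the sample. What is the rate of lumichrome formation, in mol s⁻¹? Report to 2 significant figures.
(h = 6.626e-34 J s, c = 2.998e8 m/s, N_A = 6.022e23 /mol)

4.3e-10 mol s⁻¹

Photon energy at 465 nm: hc/λ = (6.626e-34)(2.998e8)/(465e-9) = 4.272e-19 J.
Energy delivered: (3.36 mW)(271 s) = 0.9106 J.
Photons incident: 0.9106 / 4.272e-19 = 2.132e18, i.e. 2.132e18/6.022e23 = 3.540e-6 mol.
Fraction absorbed: 1 − 20.7/100 = 0.7930.
Photons absorbed: 0.7930 × 3.540e-6 = 2.807e-6 mol.
Product formed: 0.0414 × 2.807e-6 = 1.162e-7 mol.
Rate: 1.162e-7 / 271 s = 4.3e-10 mol s⁻¹.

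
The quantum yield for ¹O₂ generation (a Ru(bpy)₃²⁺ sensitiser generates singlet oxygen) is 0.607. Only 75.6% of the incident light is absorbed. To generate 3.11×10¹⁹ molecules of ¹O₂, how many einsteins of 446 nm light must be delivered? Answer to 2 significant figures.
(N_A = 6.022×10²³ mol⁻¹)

1.1×10⁻⁴ einstein

Product: 3.11×10¹⁹ / 6.022×10²³ = 5.164×10⁻⁵ mol.
Photons that must be absorbed: 5.164×10⁻⁵ / 0.607 = 8.507×10⁻⁵ mol.
Incident photons needed: 8.507×10⁻⁵ / 0.756 = 1.125×10⁻⁴ mol.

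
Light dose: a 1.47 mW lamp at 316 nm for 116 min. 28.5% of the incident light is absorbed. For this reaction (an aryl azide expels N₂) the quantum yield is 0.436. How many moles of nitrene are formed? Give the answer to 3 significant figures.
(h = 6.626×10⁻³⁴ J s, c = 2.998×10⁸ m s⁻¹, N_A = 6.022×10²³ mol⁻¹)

Photon energy at 316 nm: hc/λ = (6.626×10⁻³⁴)(2.998×10⁸)/(316×10⁻⁹) = 6.286×10⁻¹⁹ J.
Energy delivered: (1.47 mW)(6960 s) = 10.23 J.
Photons incident: 10.23 / 6.286×10⁻¹⁹ = 1.627×10¹⁹, i.e. 1.627×10¹⁹/6.022×10²³ = 2.702×10⁻⁵ mol.
Photons absorbed: 0.285 × 2.702×10⁻⁵ = 7.701×10⁻⁶ mol.
Product: Φ × n_abs = 0.436 × 7.701×10⁻⁶ = 3.358×10⁻⁶ mol.

3.36×10⁻⁶ mol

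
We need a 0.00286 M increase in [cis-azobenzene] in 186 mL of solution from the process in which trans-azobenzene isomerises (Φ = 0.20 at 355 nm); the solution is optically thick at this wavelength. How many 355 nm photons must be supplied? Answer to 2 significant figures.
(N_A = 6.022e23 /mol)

Product: (0.00286 M)(0.186 L) = 5.320e-4 mol.
Photons that must be absorbed: 5.320e-4 / 0.20 = 0.002660 mol.
Photon count: 0.002660 × 6.022e23 = 1.6e21.

1.6e21 photons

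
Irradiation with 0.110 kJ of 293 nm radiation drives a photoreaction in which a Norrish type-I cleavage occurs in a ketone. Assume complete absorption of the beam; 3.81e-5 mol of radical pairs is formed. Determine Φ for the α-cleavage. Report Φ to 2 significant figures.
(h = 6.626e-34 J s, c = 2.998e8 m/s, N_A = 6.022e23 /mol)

Φ = 0.14

Photon energy at 293 nm: hc/λ = (6.626e-34)(2.998e8)/(293e-9) = 6.780e-19 J.
Incident energy: 0.110 kJ = 110 J.
Photons incident: 110 / 6.780e-19 = 1.622e20, i.e. 1.622e20/6.022e23 = 2.693e-4 mol.
Φ = 3.81e-5 mol / 2.693e-4 mol photons = 0.14.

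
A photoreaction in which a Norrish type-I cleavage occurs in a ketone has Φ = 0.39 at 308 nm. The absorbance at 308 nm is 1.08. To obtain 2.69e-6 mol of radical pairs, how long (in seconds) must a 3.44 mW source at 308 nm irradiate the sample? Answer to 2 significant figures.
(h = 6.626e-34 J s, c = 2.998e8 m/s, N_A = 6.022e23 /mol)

Photons that must be absorbed: 2.69e-6 / 0.39 = 6.897e-6 mol.
Fraction absorbed: 1 − 10^(−1.08) = 0.9168.
Incident photons needed: 6.897e-6 / 0.9168 = 7.523e-6 mol.
Photon energy: hc/λ = 6.450e-19 J; per mole, 3.884e5 J mol⁻¹.
Energy required: 7.523e-6 × 3.884e5 = 2.922 J.
Time: 2.922 J / 0.00344 W = 850 s.

t ≈ 850 s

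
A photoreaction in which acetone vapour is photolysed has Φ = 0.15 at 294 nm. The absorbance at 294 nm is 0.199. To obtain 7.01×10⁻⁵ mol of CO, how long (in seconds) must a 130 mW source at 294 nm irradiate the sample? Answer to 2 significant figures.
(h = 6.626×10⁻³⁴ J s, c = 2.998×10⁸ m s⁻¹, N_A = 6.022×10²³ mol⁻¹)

Photons that must be absorbed: 7.01×10⁻⁵ / 0.15 = 4.673×10⁻⁴ mol.
Fraction absorbed: 1 − 10^(−0.199) = 0.3676.
Incident photons needed: 4.673×10⁻⁴ / 0.3676 = 0.001271 mol.
Photon energy: hc/λ = 6.757×10⁻¹⁹ J; per mole, 4.069×10⁵ J mol⁻¹.
Energy required: 0.001271 × 4.069×10⁵ = 517.2 J.
Time: 517.2 J / 0.13 W = 4000 s.

t ≈ 4000 s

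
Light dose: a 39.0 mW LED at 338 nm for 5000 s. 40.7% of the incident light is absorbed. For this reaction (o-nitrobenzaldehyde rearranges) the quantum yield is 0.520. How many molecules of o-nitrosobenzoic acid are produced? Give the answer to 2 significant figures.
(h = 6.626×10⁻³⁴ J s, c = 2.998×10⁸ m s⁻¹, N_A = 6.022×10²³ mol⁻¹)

Photon energy at 338 nm: hc/λ = (6.626×10⁻³⁴)(2.998×10⁸)/(338×10⁻⁹) = 5.877×10⁻¹⁹ J.
Energy delivered: (39.0 mW)(5000 s) = 195.0 J.
Photons incident: 195.0 / 5.877×10⁻¹⁹ = 3.318×10²⁰, i.e. 3.318×10²⁰/6.022×10²³ = 5.510×10⁻⁴ mol.
Photons absorbed: 0.407 × 5.510×10⁻⁴ = 2.243×10⁻⁴ mol.
Product: Φ × n_abs = 0.520 × 2.243×10⁻⁴ = 1.166×10⁻⁴ mol.
As a count: 1.166×10⁻⁴ × 6.022×10²³ = 7.0×10¹⁹.

7.0×10¹⁹ molecules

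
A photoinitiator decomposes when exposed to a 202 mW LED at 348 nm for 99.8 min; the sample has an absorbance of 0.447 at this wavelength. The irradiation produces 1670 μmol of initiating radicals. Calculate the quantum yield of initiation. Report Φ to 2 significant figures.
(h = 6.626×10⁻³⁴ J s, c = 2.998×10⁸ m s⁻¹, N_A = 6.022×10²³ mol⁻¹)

Φ = 0.74

Product: 1670 μmol = 0.00167 mol.
Photon energy at 348 nm: hc/λ = (6.626×10⁻³⁴)(2.998×10⁸)/(348×10⁻⁹) = 5.708×10⁻¹⁹ J.
Energy delivered: (202 mW)(5988 s) = 1210 J.
Photons incident: 1210 / 5.708×10⁻¹⁹ = 2.120×10²¹, i.e. 2.120×10²¹/6.022×10²³ = 0.003520 mol.
Fraction absorbed: 1 − 10^(−0.447) = 0.6427.
Photons absorbed: 0.6427 × 0.003520 = 0.002262 mol.
Φ = 0.00167 mol / 0.002262 mol photons = 0.74.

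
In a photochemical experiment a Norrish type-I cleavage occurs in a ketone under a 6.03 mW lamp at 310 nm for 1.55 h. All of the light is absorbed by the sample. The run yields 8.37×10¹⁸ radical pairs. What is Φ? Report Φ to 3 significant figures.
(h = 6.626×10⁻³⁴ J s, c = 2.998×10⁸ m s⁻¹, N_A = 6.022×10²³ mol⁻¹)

Product: 8.37×10¹⁸ / 6.022×10²³ = 1.390×10⁻⁵ mol.
Photon energy at 310 nm: hc/λ = (6.626×10⁻³⁴)(2.998×10⁸)/(310×10⁻⁹) = 6.408×10⁻¹⁹ J.
Energy delivered: (6.03 mW)(5580 s) = 33.65 J.
Photons incident: 33.65 / 6.408×10⁻¹⁹ = 5.251×10¹⁹, i.e. 5.251×10¹⁹/6.022×10²³ = 8.720×10⁻⁵ mol.
Φ = 1.390×10⁻⁵ mol / 8.720×10⁻⁵ mol photons = 0.159.

Φ = 0.159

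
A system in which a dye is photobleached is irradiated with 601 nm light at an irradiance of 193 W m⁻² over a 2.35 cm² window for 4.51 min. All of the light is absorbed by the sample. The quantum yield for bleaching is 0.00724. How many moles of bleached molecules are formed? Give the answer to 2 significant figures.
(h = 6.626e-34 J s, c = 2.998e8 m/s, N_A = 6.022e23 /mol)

4.5e-7 mol

Photon energy at 601 nm: hc/λ = (6.626e-34)(2.998e8)/(601e-9) = 3.305e-19 J.
Energy delivered: (193 W m⁻²)(2.35e-4 m²)(270.6 s) = 12.27 J.
Photons incident: 12.27 / 3.305e-19 = 3.713e19, i.e. 3.713e19/6.022e23 = 6.166e-5 mol.
Product: Φ × n_abs = 0.00724 × 6.166e-5 = 4.464e-7 mol.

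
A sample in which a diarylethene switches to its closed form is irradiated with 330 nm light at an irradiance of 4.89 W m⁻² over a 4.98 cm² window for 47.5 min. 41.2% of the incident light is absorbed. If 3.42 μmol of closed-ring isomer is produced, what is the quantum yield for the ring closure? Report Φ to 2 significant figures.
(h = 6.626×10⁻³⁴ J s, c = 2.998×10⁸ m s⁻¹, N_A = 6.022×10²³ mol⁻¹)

Φ = 0.43

Product: 3.42 μmol = 3.42×10⁻⁶ mol.
Photon energy at 330 nm: hc/λ = (6.626×10⁻³⁴)(2.998×10⁸)/(330×10⁻⁹) = 6.020×10⁻¹⁹ J.
Energy delivered: (4.89 W m⁻²)(4.98×10⁻⁴ m²)(2850 s) = 6.940 J.
Photons incident: 6.940 / 6.020×10⁻¹⁹ = 1.153×10¹⁹, i.e. 1.153×10¹⁹/6.022×10²³ = 1.915×10⁻⁵ mol.
Photons absorbed: 0.412 × 1.915×10⁻⁵ = 7.890×10⁻⁶ mol.
Φ = 3.42×10⁻⁶ mol / 7.890×10⁻⁶ mol photons = 0.43.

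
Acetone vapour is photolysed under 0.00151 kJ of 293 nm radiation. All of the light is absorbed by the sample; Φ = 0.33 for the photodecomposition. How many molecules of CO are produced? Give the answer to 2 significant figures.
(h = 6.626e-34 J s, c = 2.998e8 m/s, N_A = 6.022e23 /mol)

7.3e17 molecules

Photon energy at 293 nm: hc/λ = (6.626e-34)(2.998e8)/(293e-9) = 6.780e-19 J.
Incident energy: 0.00151 kJ = 1.51 J.
Photons incident: 1.51 / 6.780e-19 = 2.227e18, i.e. 2.227e18/6.022e23 = 3.698e-6 mol.
Product: Φ × n_abs = 0.33 × 3.698e-6 = 1.220e-6 mol.
As a count: 1.220e-6 × 6.022e23 = 7.3e17.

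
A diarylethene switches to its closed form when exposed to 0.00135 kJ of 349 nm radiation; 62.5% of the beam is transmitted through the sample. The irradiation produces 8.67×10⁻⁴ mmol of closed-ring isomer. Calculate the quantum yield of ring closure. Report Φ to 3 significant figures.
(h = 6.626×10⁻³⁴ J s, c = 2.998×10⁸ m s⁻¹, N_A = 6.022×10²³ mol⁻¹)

Φ = 0.587

Product: 8.67×10⁻⁴ mmol = 8.67×10⁻⁷ mol.
Photon energy at 349 nm: hc/λ = (6.626×10⁻³⁴)(2.998×10⁸)/(349×10⁻⁹) = 5.692×10⁻¹⁹ J.
Incident energy: 0.00135 kJ = 1.35 J.
Photons incident: 1.35 / 5.692×10⁻¹⁹ = 2.372×10¹⁸, i.e. 2.372×10¹⁸/6.022×10²³ = 3.939×10⁻⁶ mol.
Fraction absorbed: 1 − 62.5/100 = 0.3750.
Photons absorbed: 0.3750 × 3.939×10⁻⁶ = 1.477×10⁻⁶ mol.
Φ = 8.67×10⁻⁷ mol / 1.477×10⁻⁶ mol photons = 0.587.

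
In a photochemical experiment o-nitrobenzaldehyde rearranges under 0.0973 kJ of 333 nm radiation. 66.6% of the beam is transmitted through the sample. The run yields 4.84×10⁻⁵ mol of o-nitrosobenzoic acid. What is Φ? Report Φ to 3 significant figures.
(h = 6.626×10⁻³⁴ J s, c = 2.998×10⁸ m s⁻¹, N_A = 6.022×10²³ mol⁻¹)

Φ = 0.535

Photon energy at 333 nm: hc/λ = (6.626×10⁻³⁴)(2.998×10⁸)/(333×10⁻⁹) = 5.965×10⁻¹⁹ J.
Incident energy: 0.0973 kJ = 97.3 J.
Photons incident: 97.3 / 5.965×10⁻¹⁹ = 1.631×10²⁰, i.e. 1.631×10²⁰/6.022×10²³ = 2.708×10⁻⁴ mol.
Fraction absorbed: 1 − 66.6/100 = 0.3340.
Photons absorbed: 0.3340 × 2.708×10⁻⁴ = 9.045×10⁻⁵ mol.
Φ = 4.84×10⁻⁵ mol / 9.045×10⁻⁵ mol photons = 0.535.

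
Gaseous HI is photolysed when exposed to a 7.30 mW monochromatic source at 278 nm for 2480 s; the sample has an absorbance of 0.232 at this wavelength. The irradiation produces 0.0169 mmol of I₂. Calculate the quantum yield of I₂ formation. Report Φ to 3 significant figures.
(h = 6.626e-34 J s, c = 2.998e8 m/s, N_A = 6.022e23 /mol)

Product: 0.0169 mmol = 1.69e-5 mol.
Photon energy at 278 nm: hc/λ = (6.626e-34)(2.998e8)/(278e-9) = 7.146e-19 J.
Energy delivered: (7.30 mW)(2480 s) = 18.10 J.
Photons incident: 18.10 / 7.146e-19 = 2.533e19, i.e. 2.533e19/6.022e23 = 4.206e-5 mol.
Fraction absorbed: 1 − 10^(−0.232) = 0.4139.
Photons absorbed: 0.4139 × 4.206e-5 = 1.741e-5 mol.
Φ = 1.69e-5 mol / 1.741e-5 mol photons = 0.971.

Φ = 0.971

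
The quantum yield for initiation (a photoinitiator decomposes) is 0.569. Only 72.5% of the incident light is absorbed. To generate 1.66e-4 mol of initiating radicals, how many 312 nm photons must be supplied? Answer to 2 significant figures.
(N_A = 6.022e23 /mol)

2.4e20 photons

Photons that must be absorbed: 1.66e-4 / 0.569 = 2.917e-4 mol.
Incident photons needed: 2.917e-4 / 0.725 = 4.023e-4 mol.
Photon count: 4.023e-4 × 6.022e23 = 2.4e20.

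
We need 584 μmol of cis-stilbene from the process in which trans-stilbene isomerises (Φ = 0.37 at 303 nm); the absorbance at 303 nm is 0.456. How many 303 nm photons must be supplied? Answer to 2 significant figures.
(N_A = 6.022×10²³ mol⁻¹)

1.5×10²¹ photons

Product: 584 μmol = 5.84×10⁻⁴ mol.
Photons that must be absorbed: 5.84×10⁻⁴ / 0.37 = 0.001578 mol.
Fraction absorbed: 1 − 10^(−0.456) = 0.6501.
Incident photons needed: 0.001578 / 0.6501 = 0.002427 mol.
Photon count: 0.002427 × 6.022×10²³ = 1.5×10²¹.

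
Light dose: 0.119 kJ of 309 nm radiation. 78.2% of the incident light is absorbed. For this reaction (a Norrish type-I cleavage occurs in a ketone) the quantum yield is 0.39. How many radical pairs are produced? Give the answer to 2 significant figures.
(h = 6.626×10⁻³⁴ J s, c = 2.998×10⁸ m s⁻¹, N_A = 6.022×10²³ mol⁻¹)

5.6×10¹⁹ radical pairs

Photon energy at 309 nm: hc/λ = (6.626×10⁻³⁴)(2.998×10⁸)/(309×10⁻⁹) = 6.429×10⁻¹⁹ J.
Incident energy: 0.119 kJ = 119 J.
Photons incident: 119 / 6.429×10⁻¹⁹ = 1.851×10²⁰, i.e. 1.851×10²⁰/6.022×10²³ = 3.074×10⁻⁴ mol.
Photons absorbed: 0.782 × 3.074×10⁻⁴ = 2.404×10⁻⁴ mol.
Product: Φ × n_abs = 0.39 × 2.404×10⁻⁴ = 9.376×10⁻⁵ mol.
As a count: 9.376×10⁻⁵ × 6.022×10²³ = 5.6×10¹⁹.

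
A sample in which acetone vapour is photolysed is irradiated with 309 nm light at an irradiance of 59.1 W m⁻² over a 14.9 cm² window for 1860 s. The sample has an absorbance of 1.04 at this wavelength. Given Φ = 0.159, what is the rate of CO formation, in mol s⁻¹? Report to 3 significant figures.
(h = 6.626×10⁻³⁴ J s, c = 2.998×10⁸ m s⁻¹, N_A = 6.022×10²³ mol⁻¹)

3.29×10⁻⁸ mol s⁻¹

Photon energy at 309 nm: hc/λ = (6.626×10⁻³⁴)(2.998×10⁸)/(309×10⁻⁹) = 6.429×10⁻¹⁹ J.
Energy delivered: (59.1 W m⁻²)(14.9×10⁻⁴ m²)(1860 s) = 163.8 J.
Photons incident: 163.8 / 6.429×10⁻¹⁹ = 2.548×10²⁰, i.e. 2.548×10²⁰/6.022×10²³ = 4.231×10⁻⁴ mol.
Fraction absorbed: 1 − 10^(−1.04) = 0.9088.
Photons absorbed: 0.9088 × 4.231×10⁻⁴ = 3.845×10⁻⁴ mol.
Product formed: 0.159 × 3.845×10⁻⁴ = 6.114×10⁻⁵ mol.
Rate: 6.114×10⁻⁵ / 1860 s = 3.29×10⁻⁸ mol s⁻¹.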